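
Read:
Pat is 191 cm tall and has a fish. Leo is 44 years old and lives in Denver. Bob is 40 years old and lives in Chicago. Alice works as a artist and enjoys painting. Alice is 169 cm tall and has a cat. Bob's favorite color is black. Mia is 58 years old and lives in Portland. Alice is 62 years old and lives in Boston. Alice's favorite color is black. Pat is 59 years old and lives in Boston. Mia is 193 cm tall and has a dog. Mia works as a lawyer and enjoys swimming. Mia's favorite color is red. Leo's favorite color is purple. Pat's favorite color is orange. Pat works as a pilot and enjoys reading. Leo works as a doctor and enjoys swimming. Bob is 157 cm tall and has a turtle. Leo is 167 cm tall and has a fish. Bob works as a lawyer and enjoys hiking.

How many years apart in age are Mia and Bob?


58 vs 40, diff = 18

18


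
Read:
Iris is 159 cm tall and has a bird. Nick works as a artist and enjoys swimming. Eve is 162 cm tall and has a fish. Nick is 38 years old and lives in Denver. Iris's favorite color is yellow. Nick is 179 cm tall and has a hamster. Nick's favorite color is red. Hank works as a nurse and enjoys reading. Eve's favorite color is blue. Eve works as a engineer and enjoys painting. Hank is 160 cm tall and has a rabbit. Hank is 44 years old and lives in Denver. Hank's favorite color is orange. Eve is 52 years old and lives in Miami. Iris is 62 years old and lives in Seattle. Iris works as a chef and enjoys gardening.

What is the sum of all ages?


38+62+44+52 = 196

196


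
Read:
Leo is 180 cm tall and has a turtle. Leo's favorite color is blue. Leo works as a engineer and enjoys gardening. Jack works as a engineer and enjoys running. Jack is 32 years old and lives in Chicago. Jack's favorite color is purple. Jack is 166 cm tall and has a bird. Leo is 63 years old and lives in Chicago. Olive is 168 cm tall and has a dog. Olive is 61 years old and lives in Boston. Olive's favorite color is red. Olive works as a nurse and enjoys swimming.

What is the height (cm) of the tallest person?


Tallest: Leo at 180 cm

180


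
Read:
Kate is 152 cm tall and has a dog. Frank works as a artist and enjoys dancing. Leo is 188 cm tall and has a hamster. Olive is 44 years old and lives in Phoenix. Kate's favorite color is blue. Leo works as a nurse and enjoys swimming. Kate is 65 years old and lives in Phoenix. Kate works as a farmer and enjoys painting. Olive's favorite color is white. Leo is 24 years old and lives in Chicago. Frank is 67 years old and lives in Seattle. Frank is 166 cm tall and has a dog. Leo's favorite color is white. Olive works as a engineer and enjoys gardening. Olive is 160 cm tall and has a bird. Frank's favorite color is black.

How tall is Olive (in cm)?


Olive is 160 cm tall

160


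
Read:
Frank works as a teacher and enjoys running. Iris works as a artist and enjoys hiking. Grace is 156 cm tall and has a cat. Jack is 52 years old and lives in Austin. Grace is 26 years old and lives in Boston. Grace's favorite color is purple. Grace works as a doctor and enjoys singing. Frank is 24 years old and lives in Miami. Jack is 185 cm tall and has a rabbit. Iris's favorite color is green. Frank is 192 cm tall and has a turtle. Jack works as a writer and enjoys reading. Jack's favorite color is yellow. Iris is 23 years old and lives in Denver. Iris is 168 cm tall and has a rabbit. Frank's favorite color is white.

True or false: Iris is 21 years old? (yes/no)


Iris is actually 23. no

no


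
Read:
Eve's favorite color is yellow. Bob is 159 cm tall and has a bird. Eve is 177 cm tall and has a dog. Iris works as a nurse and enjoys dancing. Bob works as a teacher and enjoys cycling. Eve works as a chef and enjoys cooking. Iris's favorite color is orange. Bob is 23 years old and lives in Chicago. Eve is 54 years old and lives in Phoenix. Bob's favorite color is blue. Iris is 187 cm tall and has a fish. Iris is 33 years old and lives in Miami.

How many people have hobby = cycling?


Count: 1

1


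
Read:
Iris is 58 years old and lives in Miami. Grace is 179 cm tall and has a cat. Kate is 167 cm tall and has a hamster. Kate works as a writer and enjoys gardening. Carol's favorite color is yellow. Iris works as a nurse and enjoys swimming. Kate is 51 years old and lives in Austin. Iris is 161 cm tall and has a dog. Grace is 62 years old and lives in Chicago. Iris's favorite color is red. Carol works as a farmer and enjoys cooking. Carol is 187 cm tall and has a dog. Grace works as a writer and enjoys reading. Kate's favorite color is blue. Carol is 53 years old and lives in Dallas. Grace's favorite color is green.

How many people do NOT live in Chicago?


Not in Chicago: 3

3


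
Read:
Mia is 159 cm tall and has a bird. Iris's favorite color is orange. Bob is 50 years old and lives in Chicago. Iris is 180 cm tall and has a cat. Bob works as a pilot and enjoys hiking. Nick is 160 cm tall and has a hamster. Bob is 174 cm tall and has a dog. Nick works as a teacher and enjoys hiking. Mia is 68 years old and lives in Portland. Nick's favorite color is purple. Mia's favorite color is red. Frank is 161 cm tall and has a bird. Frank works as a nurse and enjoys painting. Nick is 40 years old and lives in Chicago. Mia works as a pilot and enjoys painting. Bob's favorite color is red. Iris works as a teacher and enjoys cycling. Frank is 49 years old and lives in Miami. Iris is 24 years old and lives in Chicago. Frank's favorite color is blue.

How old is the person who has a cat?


Person with cat is Iris, age 24

24


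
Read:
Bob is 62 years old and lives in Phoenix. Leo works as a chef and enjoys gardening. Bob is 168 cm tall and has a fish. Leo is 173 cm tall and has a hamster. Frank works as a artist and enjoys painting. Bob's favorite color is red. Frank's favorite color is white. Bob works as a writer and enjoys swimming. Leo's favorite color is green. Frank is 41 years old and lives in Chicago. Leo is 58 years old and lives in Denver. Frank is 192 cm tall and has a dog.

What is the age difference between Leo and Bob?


|58 - 62| = 4

4


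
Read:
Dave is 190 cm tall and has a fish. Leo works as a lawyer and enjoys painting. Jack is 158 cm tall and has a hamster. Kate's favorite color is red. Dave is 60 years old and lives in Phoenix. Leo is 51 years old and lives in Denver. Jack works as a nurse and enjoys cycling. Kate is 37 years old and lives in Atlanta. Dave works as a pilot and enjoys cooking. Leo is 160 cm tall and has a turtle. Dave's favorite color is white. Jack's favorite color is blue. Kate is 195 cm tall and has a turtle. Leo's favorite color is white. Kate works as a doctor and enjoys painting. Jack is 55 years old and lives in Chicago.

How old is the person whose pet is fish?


Person with pet=fish is Dave, age 60

60


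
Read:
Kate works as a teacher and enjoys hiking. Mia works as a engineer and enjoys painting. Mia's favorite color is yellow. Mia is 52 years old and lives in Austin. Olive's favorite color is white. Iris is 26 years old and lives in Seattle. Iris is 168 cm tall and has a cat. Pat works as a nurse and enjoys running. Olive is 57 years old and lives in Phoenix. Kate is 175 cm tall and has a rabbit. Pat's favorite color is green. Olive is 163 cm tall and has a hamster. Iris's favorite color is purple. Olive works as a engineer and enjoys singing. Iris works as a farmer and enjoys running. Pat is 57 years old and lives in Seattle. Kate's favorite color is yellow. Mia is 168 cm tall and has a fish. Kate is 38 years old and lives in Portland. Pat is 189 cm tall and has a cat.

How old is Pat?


Pat is 57 years old

57


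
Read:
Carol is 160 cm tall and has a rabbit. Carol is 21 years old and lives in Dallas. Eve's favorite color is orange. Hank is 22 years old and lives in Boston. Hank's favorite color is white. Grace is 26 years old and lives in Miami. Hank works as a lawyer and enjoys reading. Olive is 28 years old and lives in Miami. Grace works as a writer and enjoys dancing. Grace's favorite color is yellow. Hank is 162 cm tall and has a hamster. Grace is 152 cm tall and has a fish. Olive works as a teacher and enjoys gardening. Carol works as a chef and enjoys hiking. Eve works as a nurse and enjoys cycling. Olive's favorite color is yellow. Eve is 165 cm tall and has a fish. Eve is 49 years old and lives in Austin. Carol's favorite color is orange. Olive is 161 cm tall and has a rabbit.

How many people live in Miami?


Count in Miami: 2

2


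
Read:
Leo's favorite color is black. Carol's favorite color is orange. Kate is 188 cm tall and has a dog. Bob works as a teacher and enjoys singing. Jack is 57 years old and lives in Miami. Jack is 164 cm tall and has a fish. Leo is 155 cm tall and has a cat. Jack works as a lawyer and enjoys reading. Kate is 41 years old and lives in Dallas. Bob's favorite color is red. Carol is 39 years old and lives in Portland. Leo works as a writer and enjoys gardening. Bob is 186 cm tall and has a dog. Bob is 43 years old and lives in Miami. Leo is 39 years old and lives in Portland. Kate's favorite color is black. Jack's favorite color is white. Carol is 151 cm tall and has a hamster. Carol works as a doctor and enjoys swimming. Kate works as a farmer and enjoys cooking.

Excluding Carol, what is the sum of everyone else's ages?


Sum (excluding Carol): 180

180


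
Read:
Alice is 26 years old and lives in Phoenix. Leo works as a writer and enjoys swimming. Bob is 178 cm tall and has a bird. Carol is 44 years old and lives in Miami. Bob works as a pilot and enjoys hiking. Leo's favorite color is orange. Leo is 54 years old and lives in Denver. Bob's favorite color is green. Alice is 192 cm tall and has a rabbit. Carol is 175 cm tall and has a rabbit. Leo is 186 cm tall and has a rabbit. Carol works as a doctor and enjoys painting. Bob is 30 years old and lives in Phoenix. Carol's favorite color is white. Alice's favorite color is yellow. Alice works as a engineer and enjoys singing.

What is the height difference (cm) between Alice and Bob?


|192 - 178| = 14

14


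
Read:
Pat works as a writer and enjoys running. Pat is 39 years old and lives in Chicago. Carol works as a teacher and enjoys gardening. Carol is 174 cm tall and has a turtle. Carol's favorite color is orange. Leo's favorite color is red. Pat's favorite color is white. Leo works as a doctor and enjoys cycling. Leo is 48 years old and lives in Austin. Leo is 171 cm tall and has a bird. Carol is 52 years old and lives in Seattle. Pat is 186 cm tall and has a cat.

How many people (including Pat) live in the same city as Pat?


Pat lives in Chicago. Count = 1

1


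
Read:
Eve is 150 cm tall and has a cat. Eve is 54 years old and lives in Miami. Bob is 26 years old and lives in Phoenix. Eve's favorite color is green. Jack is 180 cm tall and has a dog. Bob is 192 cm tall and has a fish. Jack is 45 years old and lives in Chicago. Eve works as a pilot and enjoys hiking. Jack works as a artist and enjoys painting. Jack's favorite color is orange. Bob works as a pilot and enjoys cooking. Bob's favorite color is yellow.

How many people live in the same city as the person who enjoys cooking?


Person with hobby cooking is Bob, city Phoenix. Count = 1

1


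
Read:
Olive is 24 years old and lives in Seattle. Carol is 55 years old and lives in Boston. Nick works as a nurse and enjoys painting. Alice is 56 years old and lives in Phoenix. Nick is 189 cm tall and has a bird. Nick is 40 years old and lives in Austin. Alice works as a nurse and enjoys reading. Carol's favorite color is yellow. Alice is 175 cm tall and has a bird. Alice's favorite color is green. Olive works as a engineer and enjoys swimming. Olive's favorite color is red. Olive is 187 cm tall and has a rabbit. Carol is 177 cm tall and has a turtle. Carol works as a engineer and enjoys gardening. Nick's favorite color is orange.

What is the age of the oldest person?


Oldest: Alice at 56

56


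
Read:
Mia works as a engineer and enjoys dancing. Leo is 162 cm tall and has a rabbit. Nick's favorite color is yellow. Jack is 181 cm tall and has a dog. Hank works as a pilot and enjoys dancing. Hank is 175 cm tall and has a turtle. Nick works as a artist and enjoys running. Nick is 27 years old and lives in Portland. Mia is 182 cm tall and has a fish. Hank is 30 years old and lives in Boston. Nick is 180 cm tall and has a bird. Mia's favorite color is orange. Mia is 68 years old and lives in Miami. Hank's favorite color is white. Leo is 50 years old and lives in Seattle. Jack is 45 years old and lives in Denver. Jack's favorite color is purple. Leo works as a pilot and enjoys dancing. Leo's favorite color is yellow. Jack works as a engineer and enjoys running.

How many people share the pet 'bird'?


Count: 1

1


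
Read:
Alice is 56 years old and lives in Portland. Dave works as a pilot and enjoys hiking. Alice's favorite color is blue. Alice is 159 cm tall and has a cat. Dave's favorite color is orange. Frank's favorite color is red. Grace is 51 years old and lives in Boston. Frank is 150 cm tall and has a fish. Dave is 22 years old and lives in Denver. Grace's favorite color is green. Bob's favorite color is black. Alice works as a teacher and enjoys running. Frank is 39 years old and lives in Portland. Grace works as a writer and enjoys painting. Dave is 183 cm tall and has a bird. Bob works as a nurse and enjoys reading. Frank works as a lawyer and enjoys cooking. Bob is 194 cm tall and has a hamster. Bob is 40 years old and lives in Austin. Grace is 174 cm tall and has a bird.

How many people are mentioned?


People: Alice, Grace, Bob, Dave, Frank. Count = 5

5


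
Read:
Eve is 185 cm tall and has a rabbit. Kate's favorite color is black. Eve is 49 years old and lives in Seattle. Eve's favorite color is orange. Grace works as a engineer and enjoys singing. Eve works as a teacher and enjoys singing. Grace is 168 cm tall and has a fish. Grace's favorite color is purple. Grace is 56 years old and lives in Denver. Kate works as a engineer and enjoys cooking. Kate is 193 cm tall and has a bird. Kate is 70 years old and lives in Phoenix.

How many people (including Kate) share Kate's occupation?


Kate is a engineer. Count = 2

2


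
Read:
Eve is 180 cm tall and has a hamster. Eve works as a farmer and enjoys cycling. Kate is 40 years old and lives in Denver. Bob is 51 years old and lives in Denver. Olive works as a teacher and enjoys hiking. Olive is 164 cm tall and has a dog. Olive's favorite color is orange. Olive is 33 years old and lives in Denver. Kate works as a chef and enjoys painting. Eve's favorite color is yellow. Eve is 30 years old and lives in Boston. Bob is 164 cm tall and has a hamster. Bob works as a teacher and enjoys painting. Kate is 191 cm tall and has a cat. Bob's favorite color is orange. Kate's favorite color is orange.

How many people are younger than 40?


Filter: 2

2


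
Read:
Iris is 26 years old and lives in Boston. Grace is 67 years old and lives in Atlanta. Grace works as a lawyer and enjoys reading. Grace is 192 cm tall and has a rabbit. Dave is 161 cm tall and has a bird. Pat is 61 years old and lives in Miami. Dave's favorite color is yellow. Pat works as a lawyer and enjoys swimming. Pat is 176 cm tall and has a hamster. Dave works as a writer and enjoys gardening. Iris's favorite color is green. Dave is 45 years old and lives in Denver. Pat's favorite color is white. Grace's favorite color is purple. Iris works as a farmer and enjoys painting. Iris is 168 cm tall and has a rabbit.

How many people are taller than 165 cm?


Taller than 165: 3

3


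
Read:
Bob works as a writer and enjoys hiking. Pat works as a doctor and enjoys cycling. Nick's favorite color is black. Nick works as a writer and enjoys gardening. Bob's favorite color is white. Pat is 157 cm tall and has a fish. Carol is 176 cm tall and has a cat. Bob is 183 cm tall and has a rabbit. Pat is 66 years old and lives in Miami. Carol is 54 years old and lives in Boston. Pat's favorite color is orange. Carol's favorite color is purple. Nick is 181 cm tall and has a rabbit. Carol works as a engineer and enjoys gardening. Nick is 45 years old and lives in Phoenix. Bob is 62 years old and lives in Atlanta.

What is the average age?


Sum=227, n=4, avg=56.75

56.75


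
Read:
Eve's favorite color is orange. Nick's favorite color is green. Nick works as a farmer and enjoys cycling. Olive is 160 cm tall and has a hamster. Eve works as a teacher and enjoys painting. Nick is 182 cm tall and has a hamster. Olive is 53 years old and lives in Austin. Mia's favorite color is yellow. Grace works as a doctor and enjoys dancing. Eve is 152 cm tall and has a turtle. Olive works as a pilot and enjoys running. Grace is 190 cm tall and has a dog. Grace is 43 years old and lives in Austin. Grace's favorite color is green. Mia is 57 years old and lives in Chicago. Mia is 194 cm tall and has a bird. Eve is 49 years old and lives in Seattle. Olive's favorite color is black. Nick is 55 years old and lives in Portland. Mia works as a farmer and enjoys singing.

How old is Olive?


Olive is 53 years old

53


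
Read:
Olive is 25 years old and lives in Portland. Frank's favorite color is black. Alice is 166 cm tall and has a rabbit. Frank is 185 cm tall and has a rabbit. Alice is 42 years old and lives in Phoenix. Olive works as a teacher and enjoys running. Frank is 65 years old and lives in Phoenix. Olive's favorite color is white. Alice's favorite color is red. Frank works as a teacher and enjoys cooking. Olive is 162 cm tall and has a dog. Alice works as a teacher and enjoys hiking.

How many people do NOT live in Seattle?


Not in Seattle: 3

3


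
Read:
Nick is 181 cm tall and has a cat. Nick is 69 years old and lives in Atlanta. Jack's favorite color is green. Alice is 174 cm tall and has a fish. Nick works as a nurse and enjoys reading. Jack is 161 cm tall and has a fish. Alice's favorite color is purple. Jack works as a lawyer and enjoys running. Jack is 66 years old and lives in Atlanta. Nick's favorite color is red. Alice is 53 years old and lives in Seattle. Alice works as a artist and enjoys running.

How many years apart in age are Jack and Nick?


66 vs 69, diff = 3

3


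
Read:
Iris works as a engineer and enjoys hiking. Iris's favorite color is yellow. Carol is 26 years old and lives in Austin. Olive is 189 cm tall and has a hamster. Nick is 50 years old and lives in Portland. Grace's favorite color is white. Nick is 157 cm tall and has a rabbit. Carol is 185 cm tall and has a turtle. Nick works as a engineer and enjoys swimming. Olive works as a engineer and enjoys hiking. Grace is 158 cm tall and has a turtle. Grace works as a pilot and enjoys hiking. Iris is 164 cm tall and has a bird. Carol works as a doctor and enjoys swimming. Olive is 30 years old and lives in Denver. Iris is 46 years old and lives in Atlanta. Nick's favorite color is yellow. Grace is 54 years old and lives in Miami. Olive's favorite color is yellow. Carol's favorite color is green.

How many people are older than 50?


Filter: 1

1


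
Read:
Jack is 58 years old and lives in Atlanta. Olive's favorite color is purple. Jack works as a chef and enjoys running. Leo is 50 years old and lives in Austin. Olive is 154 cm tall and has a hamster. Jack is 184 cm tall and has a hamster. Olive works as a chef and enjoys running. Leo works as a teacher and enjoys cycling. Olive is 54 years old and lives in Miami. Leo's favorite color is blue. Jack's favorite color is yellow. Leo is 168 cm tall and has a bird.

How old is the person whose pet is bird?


Person with pet=bird is Leo, age 50

50


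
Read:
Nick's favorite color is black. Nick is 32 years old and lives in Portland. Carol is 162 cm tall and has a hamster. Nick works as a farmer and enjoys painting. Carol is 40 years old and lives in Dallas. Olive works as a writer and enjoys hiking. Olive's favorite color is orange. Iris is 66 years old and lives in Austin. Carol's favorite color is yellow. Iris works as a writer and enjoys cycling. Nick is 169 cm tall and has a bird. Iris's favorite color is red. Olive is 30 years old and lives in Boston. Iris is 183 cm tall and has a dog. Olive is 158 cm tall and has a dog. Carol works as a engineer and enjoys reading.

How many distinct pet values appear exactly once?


Unique pet values: 2

2


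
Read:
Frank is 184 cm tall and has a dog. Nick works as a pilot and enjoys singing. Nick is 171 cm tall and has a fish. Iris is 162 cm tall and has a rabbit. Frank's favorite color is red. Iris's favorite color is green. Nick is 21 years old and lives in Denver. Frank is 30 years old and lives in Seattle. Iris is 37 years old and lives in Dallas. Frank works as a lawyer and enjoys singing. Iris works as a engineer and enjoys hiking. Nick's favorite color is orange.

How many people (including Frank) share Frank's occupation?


Frank is a lawyer. Count = 1

1


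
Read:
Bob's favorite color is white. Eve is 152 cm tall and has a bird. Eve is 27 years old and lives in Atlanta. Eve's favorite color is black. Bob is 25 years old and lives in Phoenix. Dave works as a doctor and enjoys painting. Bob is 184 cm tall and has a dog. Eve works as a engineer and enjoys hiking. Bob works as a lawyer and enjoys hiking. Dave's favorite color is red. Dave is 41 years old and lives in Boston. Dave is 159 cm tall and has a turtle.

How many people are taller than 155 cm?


Taller than 155: 2

2


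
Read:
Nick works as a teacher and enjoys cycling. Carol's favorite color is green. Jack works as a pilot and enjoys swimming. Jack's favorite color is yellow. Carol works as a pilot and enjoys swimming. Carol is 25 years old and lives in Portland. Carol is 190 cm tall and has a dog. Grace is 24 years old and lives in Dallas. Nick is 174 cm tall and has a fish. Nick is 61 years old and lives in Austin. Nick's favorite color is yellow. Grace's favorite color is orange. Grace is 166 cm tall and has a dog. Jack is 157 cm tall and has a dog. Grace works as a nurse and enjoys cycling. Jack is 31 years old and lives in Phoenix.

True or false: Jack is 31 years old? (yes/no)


Jack is actually 31. yes

yes


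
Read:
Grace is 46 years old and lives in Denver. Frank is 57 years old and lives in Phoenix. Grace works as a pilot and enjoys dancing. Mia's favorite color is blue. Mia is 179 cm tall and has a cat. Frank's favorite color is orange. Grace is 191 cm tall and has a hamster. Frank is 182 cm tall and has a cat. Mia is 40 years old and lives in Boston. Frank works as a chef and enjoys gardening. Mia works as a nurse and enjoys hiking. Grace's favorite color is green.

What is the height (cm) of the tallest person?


Tallest: Grace at 191 cm

191


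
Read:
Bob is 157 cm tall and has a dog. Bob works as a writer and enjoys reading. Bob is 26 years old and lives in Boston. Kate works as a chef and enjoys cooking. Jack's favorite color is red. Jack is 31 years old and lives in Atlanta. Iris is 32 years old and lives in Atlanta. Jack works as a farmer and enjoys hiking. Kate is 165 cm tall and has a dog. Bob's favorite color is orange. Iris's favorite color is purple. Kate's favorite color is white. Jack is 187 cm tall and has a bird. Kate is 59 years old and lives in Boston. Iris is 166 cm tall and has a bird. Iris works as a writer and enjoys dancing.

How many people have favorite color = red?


Count: 1

1


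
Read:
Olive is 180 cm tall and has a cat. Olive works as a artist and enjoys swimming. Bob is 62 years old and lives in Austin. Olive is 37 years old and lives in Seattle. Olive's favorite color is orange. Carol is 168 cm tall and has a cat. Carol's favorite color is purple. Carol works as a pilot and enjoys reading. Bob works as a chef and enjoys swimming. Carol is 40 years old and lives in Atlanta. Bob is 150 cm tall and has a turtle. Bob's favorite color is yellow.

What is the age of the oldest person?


Oldest: Bob at 62

62


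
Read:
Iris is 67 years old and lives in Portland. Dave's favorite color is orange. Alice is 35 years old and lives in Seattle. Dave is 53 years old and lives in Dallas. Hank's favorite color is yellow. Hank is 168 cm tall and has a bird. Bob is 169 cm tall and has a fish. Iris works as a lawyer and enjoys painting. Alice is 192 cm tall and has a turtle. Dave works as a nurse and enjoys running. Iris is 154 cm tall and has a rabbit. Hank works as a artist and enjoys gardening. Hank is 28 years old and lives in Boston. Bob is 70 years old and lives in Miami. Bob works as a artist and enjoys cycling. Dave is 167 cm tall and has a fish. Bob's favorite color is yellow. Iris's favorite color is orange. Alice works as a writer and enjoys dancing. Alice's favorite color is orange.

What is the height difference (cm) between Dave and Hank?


|167 - 168| = 1

1


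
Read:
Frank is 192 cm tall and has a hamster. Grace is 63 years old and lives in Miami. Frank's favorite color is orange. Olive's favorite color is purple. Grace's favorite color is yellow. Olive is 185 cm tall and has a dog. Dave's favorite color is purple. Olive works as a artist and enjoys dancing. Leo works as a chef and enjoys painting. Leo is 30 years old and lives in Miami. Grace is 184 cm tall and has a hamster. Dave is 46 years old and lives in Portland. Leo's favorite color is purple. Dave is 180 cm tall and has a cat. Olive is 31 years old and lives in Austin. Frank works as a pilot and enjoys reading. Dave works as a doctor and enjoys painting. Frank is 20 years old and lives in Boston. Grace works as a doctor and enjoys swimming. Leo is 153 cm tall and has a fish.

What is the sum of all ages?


30+63+31+20+46 = 190

190


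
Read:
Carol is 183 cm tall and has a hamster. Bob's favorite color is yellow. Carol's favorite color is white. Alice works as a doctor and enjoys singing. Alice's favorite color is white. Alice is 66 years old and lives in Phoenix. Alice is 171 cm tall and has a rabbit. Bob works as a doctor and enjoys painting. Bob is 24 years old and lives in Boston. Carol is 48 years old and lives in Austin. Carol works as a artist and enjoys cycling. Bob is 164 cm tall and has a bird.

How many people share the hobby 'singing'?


Count: 1

1


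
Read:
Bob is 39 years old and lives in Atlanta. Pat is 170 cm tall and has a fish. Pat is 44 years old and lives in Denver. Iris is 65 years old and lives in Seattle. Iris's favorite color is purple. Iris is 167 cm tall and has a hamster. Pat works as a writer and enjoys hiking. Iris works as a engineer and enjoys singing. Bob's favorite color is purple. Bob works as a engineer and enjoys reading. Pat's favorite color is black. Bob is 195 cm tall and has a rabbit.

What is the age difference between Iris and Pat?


|65 - 44| = 21

21


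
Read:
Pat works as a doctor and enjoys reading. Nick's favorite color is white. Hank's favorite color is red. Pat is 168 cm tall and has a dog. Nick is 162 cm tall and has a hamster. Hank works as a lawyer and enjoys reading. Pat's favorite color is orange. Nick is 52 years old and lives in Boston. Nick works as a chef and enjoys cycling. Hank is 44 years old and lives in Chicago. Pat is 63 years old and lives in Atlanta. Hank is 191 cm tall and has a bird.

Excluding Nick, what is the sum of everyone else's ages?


Sum (excluding Nick): 107

107


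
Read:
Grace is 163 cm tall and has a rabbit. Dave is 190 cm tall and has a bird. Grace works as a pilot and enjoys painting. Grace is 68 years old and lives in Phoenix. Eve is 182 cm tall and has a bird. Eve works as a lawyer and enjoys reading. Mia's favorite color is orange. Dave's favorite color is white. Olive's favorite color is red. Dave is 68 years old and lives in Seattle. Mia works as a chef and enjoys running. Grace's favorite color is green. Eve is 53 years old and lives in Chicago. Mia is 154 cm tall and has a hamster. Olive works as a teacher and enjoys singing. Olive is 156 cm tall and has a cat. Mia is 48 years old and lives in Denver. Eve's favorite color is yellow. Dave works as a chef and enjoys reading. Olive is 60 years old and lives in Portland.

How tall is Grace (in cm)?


Grace is 163 cm tall

163


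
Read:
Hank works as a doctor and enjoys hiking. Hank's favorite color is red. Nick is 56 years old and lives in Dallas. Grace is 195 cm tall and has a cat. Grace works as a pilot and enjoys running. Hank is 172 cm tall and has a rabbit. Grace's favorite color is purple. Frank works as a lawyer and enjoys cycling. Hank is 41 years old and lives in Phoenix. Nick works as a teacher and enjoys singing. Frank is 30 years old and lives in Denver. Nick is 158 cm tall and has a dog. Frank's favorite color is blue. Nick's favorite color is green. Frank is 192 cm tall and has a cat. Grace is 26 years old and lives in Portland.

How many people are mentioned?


People: Frank, Nick, Grace, Hank. Count = 4

4


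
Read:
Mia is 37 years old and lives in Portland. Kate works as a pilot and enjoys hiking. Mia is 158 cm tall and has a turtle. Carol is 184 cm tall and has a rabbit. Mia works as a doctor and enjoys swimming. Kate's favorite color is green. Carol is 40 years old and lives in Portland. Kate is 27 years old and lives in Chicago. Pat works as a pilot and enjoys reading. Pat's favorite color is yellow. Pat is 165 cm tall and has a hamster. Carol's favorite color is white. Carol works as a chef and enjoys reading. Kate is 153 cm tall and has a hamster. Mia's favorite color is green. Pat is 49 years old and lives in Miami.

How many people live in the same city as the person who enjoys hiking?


Person with hobby hiking is Kate, city Chicago. Count = 1

1


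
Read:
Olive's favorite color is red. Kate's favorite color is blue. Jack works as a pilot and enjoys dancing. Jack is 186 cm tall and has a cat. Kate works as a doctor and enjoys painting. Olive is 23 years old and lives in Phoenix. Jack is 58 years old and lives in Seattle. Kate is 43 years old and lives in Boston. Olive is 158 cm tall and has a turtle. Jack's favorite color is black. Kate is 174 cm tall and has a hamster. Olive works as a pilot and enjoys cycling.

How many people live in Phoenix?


Count in Phoenix: 1

1


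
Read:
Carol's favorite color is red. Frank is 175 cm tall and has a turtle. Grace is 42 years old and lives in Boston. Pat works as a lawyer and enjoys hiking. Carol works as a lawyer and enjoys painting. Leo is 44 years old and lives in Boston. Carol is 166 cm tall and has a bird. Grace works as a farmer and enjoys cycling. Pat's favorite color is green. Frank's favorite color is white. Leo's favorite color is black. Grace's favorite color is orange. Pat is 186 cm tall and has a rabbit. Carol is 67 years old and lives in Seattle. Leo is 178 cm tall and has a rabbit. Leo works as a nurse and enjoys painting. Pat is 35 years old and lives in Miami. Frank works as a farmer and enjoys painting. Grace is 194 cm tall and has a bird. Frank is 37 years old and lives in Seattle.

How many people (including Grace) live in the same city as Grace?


Grace lives in Boston. Count = 2

2


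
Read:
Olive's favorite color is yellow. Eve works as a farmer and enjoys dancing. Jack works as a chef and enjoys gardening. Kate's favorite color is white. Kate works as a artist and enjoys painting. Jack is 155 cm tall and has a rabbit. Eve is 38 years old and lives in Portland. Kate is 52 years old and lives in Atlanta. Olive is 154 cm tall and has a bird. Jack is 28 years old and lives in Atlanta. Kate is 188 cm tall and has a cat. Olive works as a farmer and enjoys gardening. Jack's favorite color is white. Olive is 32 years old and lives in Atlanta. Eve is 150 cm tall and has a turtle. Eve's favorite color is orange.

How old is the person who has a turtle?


Person with turtle is Eve, age 38

38


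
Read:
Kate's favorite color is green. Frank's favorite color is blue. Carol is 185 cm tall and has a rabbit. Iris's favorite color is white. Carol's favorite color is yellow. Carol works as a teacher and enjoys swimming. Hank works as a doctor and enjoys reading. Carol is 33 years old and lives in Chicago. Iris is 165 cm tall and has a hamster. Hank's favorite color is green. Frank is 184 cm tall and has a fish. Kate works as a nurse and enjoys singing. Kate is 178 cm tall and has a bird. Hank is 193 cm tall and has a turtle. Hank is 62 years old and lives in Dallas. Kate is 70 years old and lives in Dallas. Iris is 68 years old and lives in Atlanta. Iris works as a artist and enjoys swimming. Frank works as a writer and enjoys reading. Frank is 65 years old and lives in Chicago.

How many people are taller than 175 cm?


Taller than 175: 4

4


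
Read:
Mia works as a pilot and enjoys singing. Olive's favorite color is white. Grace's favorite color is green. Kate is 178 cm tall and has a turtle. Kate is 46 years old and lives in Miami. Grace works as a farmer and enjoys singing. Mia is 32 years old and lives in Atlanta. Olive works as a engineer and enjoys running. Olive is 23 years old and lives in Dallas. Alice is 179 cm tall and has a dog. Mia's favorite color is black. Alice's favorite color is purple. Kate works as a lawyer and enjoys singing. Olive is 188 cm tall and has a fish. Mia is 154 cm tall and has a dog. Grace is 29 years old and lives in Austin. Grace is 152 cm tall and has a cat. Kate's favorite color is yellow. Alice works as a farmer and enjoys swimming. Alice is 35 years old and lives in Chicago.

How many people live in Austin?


Count in Austin: 1

1


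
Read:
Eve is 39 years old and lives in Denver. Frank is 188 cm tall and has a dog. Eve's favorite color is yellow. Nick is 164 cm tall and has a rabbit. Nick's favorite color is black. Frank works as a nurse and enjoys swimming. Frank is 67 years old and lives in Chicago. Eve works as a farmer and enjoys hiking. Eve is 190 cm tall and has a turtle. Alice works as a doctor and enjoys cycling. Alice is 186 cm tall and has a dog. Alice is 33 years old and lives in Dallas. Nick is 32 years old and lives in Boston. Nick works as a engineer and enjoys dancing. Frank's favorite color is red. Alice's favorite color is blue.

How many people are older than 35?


Filter: 2

2


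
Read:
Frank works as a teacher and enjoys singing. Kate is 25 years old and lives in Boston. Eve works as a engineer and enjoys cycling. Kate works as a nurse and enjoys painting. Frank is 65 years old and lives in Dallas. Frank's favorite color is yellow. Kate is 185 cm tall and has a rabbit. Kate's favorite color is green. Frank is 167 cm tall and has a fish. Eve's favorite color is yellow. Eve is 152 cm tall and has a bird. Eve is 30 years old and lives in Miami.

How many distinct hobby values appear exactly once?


Unique hobby values: 3

3


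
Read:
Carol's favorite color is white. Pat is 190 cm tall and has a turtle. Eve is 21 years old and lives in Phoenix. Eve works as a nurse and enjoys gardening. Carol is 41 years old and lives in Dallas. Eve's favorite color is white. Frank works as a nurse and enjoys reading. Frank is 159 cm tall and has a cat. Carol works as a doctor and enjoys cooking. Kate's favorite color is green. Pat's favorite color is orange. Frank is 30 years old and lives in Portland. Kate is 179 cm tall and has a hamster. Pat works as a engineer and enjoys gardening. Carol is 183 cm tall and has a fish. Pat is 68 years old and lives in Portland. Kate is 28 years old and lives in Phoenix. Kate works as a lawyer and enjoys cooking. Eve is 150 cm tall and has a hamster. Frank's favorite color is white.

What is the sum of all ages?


28+21+41+68+30 = 188

188


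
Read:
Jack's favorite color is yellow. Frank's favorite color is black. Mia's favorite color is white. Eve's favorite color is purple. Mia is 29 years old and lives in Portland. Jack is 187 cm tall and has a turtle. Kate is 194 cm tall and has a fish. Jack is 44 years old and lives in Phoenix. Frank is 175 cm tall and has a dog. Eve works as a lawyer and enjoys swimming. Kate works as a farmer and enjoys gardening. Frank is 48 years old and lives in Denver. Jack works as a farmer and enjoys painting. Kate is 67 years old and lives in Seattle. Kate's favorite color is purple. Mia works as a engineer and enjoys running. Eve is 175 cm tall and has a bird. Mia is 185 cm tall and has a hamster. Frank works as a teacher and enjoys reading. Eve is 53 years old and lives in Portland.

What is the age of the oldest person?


Oldest: Kate at 67

67


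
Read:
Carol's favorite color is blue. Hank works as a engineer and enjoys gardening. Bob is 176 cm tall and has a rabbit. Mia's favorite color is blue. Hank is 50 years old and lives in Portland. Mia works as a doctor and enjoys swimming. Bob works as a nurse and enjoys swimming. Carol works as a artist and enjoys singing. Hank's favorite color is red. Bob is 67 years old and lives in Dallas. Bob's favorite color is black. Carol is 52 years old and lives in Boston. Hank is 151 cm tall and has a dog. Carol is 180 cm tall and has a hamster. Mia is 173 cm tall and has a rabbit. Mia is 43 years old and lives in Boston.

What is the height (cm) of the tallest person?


Tallest: Carol at 180 cm

180


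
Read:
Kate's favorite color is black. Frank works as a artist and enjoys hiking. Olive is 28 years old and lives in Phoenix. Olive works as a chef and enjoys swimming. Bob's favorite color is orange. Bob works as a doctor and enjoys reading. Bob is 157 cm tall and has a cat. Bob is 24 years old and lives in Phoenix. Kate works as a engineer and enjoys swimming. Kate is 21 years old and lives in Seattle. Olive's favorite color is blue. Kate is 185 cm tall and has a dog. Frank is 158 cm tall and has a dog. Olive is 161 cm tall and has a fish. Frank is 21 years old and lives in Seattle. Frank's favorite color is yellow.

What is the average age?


Sum=94, n=4, avg=23.5

23.5


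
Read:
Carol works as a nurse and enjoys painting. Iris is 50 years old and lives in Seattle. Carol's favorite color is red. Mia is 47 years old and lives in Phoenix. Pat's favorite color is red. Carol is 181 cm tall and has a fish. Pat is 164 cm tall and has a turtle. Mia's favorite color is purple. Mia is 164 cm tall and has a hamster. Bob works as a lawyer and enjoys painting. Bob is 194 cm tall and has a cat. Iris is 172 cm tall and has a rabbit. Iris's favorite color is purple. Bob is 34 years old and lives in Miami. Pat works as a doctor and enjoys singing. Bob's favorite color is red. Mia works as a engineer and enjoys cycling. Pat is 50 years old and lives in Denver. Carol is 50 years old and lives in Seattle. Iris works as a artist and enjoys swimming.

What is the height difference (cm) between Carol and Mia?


|181 - 164| = 17

17


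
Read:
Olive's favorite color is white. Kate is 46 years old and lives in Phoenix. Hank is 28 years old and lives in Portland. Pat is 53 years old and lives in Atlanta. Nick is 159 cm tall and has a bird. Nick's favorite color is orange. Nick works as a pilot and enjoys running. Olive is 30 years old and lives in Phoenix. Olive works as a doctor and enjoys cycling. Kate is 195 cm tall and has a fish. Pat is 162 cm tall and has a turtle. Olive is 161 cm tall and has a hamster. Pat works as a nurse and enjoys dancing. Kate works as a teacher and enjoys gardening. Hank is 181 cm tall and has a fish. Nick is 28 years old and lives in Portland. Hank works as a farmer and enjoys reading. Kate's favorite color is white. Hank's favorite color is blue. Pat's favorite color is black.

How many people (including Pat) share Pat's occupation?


Pat is a nurse. Count = 1

1


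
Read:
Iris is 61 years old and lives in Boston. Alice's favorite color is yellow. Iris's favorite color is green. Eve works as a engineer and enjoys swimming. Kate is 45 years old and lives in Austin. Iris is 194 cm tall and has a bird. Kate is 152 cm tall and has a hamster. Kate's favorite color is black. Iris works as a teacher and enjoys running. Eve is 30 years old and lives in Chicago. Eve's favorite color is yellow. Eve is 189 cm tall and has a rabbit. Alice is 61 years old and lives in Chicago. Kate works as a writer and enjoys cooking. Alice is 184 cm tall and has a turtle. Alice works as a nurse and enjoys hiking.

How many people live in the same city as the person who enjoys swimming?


Person with hobby swimming is Eve, city Chicago. Count = 2

2
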